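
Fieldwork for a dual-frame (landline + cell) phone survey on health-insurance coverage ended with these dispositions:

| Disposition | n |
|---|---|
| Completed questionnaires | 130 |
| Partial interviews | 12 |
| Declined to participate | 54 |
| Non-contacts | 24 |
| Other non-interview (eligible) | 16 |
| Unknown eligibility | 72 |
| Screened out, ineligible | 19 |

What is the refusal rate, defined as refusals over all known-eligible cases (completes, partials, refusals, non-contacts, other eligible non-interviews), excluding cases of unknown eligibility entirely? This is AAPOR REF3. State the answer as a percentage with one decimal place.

Numerator → 54
Denom → 130 + 12 + 54 + 24 + 16 = 236
REF3 = 54 / 236 = 0.2288

22.9%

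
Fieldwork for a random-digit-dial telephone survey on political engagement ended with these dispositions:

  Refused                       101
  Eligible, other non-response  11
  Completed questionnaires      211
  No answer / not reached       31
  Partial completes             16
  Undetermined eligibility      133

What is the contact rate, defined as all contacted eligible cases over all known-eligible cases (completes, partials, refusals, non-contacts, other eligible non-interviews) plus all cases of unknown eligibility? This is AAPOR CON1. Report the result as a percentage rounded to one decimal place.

Num → 211 + 16 + 101 + 11 = 339
Denom → 211 + 16 + 101 + 31 + 11 + 133 = 503
CON1 = 339 / 503 = 0.6740

67.4%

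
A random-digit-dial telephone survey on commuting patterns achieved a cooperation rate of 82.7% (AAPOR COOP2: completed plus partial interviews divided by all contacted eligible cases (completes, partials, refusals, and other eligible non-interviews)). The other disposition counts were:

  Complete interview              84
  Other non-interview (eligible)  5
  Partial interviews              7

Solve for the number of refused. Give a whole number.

14

Num = 84 + 7 = 91
COOP2 = 91 / D = 0.827
D = 91 / 0.827 = 110.0
Rest of base = 96
refused = 110.0 − 96 ≈ 14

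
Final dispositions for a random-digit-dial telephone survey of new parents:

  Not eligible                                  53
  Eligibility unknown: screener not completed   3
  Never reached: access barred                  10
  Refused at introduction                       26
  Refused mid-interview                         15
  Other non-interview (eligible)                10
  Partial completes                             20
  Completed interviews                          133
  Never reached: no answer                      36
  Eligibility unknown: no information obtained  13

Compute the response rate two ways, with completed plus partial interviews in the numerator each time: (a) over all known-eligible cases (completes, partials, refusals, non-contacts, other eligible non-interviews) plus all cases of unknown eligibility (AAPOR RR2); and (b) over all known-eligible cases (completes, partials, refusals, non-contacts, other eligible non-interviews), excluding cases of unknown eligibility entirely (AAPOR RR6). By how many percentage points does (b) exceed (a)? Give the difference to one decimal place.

3.7

Declined to participate = 26 + 15 = 41
No contact after all attempts = 36 + 10 = 46
Unknown if eligible = 3 + 13 = 16
Num: 133 + 20 = 153
Denom: 133 + 20 + 41 + 46 + 10 + 16 = 266
RR2 = 153 / 266 = 0.5752
Denom: 133 + 20 + 41 + 46 + 10 = 250
RR6 = 153 / 250 = 0.6120
Difference = 61.20 − 57.52 = 3.68 percentage points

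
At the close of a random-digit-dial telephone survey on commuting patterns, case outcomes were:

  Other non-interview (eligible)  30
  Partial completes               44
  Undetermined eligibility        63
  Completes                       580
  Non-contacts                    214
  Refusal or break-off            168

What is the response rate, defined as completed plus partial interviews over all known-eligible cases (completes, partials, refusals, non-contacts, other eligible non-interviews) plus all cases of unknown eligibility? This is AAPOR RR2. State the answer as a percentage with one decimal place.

Num → 580 + 44 = 624
Denom → 580 + 44 + 168 + 214 + 30 + 63 = 1099
RR2 = 624 / 1099 = 0.5678

56.8%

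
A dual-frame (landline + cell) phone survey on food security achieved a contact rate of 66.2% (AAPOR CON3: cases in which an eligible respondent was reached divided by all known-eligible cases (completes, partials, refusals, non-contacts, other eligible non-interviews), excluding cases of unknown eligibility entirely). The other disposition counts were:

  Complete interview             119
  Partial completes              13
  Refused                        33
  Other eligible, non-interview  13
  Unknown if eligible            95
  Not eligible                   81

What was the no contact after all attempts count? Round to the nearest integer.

Num → 119 + 13 + 33 + 13 = 178
CON3 = 178 / D = 0.662
D = 178 / 0.662 = 268.9
Other denominator terms total 178
no contact after all attempts = 268.9 − 178 ≈ 91

91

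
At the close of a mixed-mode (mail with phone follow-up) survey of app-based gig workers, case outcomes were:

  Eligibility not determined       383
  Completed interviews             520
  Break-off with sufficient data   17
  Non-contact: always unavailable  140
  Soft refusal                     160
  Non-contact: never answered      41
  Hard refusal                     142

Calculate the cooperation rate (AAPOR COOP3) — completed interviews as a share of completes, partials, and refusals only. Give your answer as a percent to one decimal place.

62.0%

Refusal or break-off = 142 + 160 = 302
Non-contacts = 41 + 140 = 181
Top = 520
Base = 520 + 17 + 302 = 839
COOP3 = 520 / 839 = 0.6198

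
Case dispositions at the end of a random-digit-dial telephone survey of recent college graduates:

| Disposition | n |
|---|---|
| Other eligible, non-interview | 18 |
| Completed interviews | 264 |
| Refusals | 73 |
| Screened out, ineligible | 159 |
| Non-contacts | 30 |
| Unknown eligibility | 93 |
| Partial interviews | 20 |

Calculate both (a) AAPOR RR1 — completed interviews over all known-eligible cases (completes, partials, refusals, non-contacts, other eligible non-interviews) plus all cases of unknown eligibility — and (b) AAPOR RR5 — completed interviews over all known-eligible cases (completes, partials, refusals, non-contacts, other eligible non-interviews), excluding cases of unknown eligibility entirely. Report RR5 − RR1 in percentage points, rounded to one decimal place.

Numerator = 264
Base = 264 + 20 + 73 + 30 + 18 + 93 = 498
RR1 = 264 / 498 = 0.5301
Base = 264 + 20 + 73 + 30 + 18 = 405
RR5 = 264 / 405 = 0.6519
Difference = 65.19 − 53.01 = 12.18 percentage points

12.2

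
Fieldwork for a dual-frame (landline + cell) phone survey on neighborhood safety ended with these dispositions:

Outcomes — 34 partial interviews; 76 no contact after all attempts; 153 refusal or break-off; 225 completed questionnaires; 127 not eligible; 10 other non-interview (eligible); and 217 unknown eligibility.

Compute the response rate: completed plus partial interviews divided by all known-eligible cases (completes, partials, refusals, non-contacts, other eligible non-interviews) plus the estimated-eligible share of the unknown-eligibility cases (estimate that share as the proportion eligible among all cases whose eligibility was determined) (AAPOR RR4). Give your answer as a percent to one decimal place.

38.6%

Num: 225 + 34 = 259
Known eligible: 225 + 34 + 153 + 76 + 10 = 498
e = 498 / (498 + 127) = 498 / 625 = 0.7968
Estimated eligible among unknowns: 0.7968 × 217 = 172.91
Denom: 498 + 172.91 = 670.91
RR4 = 259 / 670.91 = 0.3860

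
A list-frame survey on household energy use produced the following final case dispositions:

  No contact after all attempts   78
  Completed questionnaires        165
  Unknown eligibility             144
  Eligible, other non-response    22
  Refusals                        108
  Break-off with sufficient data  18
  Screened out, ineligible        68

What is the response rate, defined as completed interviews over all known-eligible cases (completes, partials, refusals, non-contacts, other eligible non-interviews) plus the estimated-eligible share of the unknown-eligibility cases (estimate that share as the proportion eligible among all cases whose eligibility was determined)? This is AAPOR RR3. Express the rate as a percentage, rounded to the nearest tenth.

Numerator = 165
Determined eligible = 165 + 18 + 108 + 78 + 22 = 391
e = 391 / (391 + 68) = 391 / 459 = 0.8519
Estimated eligible among unknowns = 0.8519 × 144 = 122.67
Base = 391 + 122.67 = 513.67
RR3 = 165 / 513.67 = 0.3212

32.1%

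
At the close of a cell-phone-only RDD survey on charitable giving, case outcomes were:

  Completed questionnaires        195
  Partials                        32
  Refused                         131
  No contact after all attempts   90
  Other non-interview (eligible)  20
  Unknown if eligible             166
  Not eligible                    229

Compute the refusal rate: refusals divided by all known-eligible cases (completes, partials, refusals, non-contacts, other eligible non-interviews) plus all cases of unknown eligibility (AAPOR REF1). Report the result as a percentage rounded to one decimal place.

20.7%

Numerator: 131
Denominator: 195 + 32 + 131 + 90 + 20 + 166 = 634
REF1 = 131 / 634 = 0.2066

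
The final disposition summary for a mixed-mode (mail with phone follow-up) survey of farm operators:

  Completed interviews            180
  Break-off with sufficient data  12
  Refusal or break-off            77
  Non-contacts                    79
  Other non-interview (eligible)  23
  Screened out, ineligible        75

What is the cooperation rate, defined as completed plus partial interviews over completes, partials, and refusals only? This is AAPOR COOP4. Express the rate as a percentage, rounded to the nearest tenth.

Num → 180 + 12 = 192
Denominator → 180 + 12 + 77 = 269
COOP4 = 192 / 269 = 0.7138

71.4%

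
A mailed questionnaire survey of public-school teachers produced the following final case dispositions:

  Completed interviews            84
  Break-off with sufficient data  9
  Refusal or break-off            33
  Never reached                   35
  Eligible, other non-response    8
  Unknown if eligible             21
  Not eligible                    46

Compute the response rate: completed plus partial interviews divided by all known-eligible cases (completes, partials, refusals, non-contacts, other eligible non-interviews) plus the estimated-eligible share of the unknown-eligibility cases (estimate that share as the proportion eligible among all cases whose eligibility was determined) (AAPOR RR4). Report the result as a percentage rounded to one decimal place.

Numerator → 84 + 9 = 93
Determined eligible → 84 + 9 + 33 + 35 + 8 = 169
e = 169 / (169 + 46) = 169 / 215 = 0.7860
Estimated eligible among unknowns → 0.7860 × 21 = 16.51
Denom → 169 + 16.51 = 185.51
RR4 = 93 / 185.51 = 0.5013

50.1%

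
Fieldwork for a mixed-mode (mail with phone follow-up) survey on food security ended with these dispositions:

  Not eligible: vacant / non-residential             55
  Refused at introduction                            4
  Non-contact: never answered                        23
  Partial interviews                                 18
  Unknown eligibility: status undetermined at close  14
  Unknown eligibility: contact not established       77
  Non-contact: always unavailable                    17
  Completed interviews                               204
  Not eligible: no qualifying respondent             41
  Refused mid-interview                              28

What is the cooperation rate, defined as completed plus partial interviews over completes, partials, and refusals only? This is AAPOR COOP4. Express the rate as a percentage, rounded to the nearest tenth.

Declined to participate = 4 + 28 = 32
Never reached = 23 + 17 = 40
Eligibility not determined = 77 + 14 = 91
Not eligible = 41 + 55 = 96
Top → 204 + 18 = 222
Denominator → 204 + 18 + 32 = 254
COOP4 = 222 / 254 = 0.8740

87.4%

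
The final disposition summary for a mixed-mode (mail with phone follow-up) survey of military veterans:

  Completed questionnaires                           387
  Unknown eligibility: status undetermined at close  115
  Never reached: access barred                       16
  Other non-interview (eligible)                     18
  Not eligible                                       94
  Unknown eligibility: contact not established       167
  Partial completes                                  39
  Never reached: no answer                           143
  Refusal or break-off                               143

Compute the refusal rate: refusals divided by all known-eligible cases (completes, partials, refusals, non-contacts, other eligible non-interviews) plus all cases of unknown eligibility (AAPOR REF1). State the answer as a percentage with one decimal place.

Never reached = 143 + 16 = 159
Unknown eligibility = 167 + 115 = 282
Numerator: 143
Denominator: 387 + 39 + 143 + 159 + 18 + 282 = 1028
REF1 = 143 / 1028 = 0.1391

13.9%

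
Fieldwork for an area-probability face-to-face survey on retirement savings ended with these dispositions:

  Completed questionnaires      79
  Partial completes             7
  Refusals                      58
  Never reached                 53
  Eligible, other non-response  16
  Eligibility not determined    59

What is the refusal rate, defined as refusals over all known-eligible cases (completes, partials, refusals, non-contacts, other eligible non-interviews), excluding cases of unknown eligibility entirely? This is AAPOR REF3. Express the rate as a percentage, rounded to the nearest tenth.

27.2%

Num: 58
Denominator: 79 + 7 + 58 + 53 + 16 = 213
REF3 = 58 / 213 = 0.2723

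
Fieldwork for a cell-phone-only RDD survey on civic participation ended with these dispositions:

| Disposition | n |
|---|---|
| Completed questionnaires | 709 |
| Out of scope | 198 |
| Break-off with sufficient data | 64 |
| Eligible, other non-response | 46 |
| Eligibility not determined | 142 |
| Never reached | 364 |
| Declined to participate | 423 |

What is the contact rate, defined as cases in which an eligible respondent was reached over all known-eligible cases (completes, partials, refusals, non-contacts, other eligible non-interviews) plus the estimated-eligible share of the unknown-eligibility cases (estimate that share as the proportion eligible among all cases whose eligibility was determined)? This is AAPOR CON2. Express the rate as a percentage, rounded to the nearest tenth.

71.7%

Num: 709 + 64 + 423 + 46 = 1242
Known eligible: 709 + 64 + 423 + 364 + 46 = 1606
e = 1606 / (1606 + 198) = 1606 / 1804 = 0.8902
Estimated eligible among unknowns: 0.8902 × 142 = 126.41
Base: 1606 + 126.41 = 1732.41
CON2 = 1242 / 1732.41 = 0.7169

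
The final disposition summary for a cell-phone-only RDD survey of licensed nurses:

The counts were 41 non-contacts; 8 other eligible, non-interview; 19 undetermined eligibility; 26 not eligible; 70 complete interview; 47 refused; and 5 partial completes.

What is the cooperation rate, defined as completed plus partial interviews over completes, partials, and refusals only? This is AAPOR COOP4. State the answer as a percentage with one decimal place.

61.5%

Top → 70 + 5 = 75
Denominator → 70 + 5 + 47 = 122
COOP4 = 75 / 122 = 0.6148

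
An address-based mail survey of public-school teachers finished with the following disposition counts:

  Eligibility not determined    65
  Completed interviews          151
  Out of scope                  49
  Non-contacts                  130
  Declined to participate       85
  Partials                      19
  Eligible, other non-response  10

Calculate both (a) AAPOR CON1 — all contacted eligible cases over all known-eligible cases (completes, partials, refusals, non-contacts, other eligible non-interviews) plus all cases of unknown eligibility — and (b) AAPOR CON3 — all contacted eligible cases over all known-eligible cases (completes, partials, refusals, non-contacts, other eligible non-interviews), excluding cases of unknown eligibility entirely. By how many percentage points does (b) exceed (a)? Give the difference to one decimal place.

Num = 151 + 19 + 85 + 10 = 265
Denom = 151 + 19 + 85 + 130 + 10 + 65 = 460
CON1 = 265 / 460 = 0.5761
Denom = 151 + 19 + 85 + 130 + 10 = 395
CON3 = 265 / 395 = 0.6709
Difference = 67.09 − 57.61 = 9.48 percentage points

9.5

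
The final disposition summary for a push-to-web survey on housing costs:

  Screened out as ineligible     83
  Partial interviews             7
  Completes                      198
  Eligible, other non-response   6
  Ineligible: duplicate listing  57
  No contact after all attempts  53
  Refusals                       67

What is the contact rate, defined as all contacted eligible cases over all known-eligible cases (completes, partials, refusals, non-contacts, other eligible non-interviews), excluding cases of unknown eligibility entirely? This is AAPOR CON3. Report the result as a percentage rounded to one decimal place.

84.0%

Ineligible = 83 + 57 = 140
Num: 198 + 7 + 67 + 6 = 278
Denom: 198 + 7 + 67 + 53 + 6 = 331
CON3 = 278 / 331 = 0.8399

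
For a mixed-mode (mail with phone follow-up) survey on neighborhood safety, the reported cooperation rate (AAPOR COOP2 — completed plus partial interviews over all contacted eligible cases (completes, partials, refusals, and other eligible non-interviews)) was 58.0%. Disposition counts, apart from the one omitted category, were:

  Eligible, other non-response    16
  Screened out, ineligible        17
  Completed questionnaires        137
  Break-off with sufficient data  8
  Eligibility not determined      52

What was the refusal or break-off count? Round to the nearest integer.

89

Num → 137 + 8 = 145
COOP2 = 145 / D = 0.580
D = 145 / 0.580 = 250.0
Rest of base = 161
refusal or break-off = 250.0 − 161 ≈ 89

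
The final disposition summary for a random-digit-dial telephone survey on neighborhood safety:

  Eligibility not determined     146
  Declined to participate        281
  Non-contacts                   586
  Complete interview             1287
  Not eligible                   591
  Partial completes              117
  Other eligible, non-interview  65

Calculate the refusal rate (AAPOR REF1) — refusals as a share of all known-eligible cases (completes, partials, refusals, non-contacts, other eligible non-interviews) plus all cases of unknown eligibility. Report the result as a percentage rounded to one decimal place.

11.3%

Numerator: 281
Denominator: 1287 + 117 + 281 + 586 + 65 + 146 = 2482
REF1 = 281 / 2482 = 0.1132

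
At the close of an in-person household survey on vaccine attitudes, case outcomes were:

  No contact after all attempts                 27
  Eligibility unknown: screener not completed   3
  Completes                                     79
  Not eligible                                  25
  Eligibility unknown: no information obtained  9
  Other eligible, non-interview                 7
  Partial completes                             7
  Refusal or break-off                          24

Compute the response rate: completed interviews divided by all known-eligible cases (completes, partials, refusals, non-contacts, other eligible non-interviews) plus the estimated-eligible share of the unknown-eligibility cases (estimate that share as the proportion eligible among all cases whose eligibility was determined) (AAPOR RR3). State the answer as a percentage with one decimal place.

Unknown if eligible = 3 + 9 = 12
Num: 79
Known eligible: 79 + 7 + 24 + 27 + 7 = 144
e = 144 / (144 + 25) = 144 / 169 = 0.8521
Eligible share of unknowns: 0.8521 × 12 = 10.23
Base: 144 + 10.23 = 154.23
RR3 = 79 / 154.23 = 0.5122

51.2%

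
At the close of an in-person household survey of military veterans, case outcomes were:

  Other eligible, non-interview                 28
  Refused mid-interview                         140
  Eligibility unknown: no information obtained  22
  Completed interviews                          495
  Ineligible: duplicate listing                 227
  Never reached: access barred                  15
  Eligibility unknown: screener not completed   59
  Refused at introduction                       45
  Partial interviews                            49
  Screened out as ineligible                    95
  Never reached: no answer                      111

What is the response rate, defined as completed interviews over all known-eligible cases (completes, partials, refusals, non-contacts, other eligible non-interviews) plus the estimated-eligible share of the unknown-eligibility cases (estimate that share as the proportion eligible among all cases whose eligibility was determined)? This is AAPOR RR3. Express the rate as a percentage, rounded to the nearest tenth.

Refusal or break-off = 45 + 140 = 185
Non-contacts = 111 + 15 = 126
Unknown eligibility = 59 + 22 = 81
Out of scope = 95 + 227 = 322
Numerator = 495
Determined eligible = 495 + 49 + 185 + 126 + 28 = 883
e = 883 / (883 + 322) = 883 / 1205 = 0.7328
e × U = 0.7328 × 81 = 59.36
Denom = 883 + 59.36 = 942.36
RR3 = 495 / 942.36 = 0.5253

52.5%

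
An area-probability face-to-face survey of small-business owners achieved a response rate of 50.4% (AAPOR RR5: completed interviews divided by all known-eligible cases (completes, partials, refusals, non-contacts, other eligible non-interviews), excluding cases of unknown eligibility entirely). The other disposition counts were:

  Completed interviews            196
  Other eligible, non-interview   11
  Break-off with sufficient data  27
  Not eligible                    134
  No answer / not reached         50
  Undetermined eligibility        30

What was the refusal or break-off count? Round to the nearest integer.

105

RR5 = 196 / D = 0.504
D = 196 / 0.504 = 388.9
Other denominator terms total 284
refusal or break-off = 388.9 − 284 ≈ 105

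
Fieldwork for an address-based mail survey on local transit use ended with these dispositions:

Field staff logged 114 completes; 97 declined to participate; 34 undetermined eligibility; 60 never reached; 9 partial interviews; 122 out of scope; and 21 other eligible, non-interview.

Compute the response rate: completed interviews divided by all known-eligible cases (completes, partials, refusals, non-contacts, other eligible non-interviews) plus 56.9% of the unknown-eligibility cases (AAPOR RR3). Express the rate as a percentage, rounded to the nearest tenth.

Top = 114
Known eligible = 114 + 9 + 97 + 60 + 21 = 301
Estimated eligible among unknowns = 0.5690 × 34 = 19.35
Denominator = 301 + 19.35 = 320.35
RR3 = 114 / 320.35 = 0.3559

35.6%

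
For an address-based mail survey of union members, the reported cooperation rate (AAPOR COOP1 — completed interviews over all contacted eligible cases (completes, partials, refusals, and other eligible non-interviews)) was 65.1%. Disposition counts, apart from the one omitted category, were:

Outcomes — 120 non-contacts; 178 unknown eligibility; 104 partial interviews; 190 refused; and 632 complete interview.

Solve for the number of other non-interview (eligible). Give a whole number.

COOP1 = 632 / D = 0.651
D = 632 / 0.651 = 970.8
Rest of base = 926
other non-interview (eligible) = 970.8 − 926 ≈ 45

45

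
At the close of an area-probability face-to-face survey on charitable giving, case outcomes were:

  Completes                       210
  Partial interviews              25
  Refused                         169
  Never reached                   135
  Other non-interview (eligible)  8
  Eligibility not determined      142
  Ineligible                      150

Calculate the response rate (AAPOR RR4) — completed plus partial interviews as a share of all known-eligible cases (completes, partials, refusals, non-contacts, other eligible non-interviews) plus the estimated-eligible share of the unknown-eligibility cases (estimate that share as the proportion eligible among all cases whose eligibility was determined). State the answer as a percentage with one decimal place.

35.7%

Top = 210 + 25 = 235
Determined eligible = 210 + 25 + 169 + 135 + 8 = 547
e = 547 / (547 + 150) = 547 / 697 = 0.7848
Estimated eligible among unknowns = 0.7848 × 142 = 111.44
Denom = 547 + 111.44 = 658.44
RR4 = 235 / 658.44 = 0.3569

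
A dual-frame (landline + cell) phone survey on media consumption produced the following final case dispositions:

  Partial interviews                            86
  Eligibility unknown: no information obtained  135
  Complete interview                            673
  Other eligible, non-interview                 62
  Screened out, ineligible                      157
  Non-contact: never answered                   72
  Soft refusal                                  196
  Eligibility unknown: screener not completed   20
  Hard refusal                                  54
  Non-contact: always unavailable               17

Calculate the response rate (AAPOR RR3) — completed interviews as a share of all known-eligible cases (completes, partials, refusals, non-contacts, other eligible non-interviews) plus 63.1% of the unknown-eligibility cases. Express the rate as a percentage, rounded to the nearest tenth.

53.5%

Declined to participate = 54 + 196 = 250
No answer / not reached = 72 + 17 = 89
Unknown if eligible = 20 + 135 = 155
Top: 673
Eligible (known): 673 + 86 + 250 + 89 + 62 = 1160
Estimated eligible among unknowns: 0.6310 × 155 = 97.81
Denom: 1160 + 97.81 = 1257.81
RR3 = 673 / 1257.81 = 0.5351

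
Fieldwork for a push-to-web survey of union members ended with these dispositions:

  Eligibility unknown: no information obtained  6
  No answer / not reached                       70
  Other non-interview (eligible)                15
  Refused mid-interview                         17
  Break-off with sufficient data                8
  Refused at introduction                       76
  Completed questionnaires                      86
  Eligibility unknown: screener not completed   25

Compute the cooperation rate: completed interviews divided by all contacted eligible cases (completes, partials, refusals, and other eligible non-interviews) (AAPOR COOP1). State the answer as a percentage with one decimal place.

42.6%

Declined to participate = 76 + 17 = 93
Undetermined eligibility = 25 + 6 = 31
Top: 86
Denom: 86 + 8 + 93 + 15 = 202
COOP1 = 86 / 202 = 0.4257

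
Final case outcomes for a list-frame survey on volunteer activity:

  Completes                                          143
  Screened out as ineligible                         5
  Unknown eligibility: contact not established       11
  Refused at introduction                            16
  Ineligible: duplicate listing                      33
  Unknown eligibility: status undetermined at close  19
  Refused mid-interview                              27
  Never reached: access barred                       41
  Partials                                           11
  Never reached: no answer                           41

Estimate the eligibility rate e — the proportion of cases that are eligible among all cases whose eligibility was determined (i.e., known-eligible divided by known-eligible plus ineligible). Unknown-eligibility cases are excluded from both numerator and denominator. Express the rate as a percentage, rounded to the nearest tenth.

Declined to participate = 16 + 27 = 43
Never reached = 41 + 41 = 82
Unknown eligibility = 11 + 19 = 30
Not eligible = 5 + 33 = 38
Known eligible: 143 + 11 + 43 + 82 = 279
e = 279 / (279 + 38) = 279 / 317 = 0.8801

88.0%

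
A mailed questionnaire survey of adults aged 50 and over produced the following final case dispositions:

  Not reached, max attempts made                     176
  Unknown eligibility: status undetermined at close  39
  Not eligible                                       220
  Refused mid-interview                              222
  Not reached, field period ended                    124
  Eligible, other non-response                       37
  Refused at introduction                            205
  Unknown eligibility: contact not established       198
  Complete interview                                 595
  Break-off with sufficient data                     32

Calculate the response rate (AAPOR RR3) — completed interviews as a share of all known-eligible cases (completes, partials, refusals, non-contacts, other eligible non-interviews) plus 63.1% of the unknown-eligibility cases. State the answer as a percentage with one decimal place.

Declined to participate = 205 + 222 = 427
No contact after all attempts = 124 + 176 = 300
Unknown if eligible = 198 + 39 = 237
Numerator = 595
Known eligible = 595 + 32 + 427 + 300 + 37 = 1391
Eligible share of unknowns = 0.6310 × 237 = 149.55
Denominator = 1391 + 149.55 = 1540.55
RR3 = 595 / 1540.55 = 0.3862

38.6%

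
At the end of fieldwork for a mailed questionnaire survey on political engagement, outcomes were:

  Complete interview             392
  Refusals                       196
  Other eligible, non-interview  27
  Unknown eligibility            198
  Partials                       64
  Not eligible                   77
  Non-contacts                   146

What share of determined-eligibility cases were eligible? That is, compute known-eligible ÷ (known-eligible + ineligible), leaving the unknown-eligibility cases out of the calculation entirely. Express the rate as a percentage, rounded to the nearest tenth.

91.5%

Determined eligible: 392 + 64 + 196 + 146 + 27 = 825
e = 825 / (825 + 77) = 825 / 902 = 0.9146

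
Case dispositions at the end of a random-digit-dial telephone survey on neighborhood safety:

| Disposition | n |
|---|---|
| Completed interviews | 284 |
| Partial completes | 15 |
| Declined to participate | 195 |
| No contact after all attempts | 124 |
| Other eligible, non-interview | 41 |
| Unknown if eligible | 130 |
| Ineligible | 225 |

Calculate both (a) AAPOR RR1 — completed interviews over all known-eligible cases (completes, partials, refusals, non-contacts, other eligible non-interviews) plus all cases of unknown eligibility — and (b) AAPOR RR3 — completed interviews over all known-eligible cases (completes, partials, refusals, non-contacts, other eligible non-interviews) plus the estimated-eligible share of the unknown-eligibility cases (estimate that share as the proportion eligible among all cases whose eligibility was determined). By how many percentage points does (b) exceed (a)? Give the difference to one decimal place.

1.6

Num = 284
Denom = 284 + 15 + 195 + 124 + 41 + 130 = 789
RR1 = 284 / 789 = 0.3599
Eligible (known) = 284 + 15 + 195 + 124 + 41 = 659
e = 659 / (659 + 225) = 659 / 884 = 0.7455
e × U = 0.7455 × 130 = 96.92
Denom = 659 + 96.92 = 755.92
RR3 = 284 / 755.92 = 0.3757
Difference = 37.57 − 35.99 = 1.58 percentage points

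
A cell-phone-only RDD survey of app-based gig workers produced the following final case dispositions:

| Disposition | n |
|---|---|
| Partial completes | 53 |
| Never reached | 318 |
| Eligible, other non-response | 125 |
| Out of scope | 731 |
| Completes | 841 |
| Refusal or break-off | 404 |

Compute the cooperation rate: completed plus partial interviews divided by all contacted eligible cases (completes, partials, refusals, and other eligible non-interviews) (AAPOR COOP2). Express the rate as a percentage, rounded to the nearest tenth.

62.8%

Top = 841 + 53 = 894
Denominator = 841 + 53 + 404 + 125 = 1423
COOP2 = 894 / 1423 = 0.6283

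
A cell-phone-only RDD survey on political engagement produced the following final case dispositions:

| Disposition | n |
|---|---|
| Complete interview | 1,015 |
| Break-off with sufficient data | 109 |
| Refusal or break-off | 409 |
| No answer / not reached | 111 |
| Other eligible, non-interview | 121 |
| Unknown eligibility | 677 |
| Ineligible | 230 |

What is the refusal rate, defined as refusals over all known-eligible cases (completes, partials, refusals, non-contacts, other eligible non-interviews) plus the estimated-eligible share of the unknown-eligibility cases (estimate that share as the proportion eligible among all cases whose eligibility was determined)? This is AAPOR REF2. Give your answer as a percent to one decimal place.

Top = 409
Eligible (known) = 1015 + 109 + 409 + 111 + 121 = 1765
e = 1765 / (1765 + 230) = 1765 / 1995 = 0.8847
e × U = 0.8847 × 677 = 598.94
Base = 1765 + 598.94 = 2363.94
REF2 = 409 / 2363.94 = 0.1730

17.3%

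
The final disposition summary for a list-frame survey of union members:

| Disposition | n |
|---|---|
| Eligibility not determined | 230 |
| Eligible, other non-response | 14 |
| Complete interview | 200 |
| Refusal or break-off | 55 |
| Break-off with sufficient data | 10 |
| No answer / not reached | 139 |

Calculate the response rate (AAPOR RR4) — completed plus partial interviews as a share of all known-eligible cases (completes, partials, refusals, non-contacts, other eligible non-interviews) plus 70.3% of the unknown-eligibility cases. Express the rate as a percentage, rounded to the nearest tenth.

36.2%

Numerator: 200 + 10 = 210
Eligible (known): 200 + 10 + 55 + 139 + 14 = 418
Estimated eligible among unknowns: 0.7030 × 230 = 161.69
Denom: 418 + 161.69 = 579.69
RR4 = 210 / 579.69 = 0.3623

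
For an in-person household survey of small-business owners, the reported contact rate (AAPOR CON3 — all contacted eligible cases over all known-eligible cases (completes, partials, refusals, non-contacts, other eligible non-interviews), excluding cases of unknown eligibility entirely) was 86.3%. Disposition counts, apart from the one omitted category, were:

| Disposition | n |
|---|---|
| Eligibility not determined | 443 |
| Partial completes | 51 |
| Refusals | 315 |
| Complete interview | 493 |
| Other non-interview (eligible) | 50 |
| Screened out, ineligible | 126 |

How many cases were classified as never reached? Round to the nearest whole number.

Num: 493 + 51 + 315 + 50 = 909
CON3 = 909 / D = 0.863
D = 909 / 0.863 = 1053.3
Remaining denominator categories sum to 909
never reached = 1053.3 − 909 ≈ 144

144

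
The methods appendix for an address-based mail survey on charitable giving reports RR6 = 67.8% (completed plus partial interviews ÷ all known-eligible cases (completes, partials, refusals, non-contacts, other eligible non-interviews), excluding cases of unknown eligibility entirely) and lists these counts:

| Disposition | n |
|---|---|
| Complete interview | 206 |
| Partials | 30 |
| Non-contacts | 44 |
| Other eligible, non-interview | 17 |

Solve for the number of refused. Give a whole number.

Numerator: 206 + 30 = 236
RR6 = 236 / D = 0.678
D = 236 / 0.678 = 348.1
Rest of base = 297
refused = 348.1 − 297 ≈ 51

51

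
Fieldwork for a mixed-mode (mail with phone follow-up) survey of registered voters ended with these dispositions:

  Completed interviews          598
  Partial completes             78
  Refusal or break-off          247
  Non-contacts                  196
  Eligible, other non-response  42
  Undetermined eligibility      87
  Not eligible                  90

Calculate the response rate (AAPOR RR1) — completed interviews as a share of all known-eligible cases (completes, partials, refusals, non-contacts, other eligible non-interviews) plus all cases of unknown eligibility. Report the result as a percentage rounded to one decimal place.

Num = 598
Base = 598 + 78 + 247 + 196 + 42 + 87 = 1248
RR1 = 598 / 1248 = 0.4792

47.9%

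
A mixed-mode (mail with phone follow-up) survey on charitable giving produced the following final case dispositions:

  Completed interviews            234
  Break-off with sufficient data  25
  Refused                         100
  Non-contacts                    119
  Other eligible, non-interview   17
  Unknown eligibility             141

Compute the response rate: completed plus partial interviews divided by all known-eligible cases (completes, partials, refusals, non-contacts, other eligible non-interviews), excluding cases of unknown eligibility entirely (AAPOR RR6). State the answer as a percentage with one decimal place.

52.3%

Num: 234 + 25 = 259
Base: 234 + 25 + 100 + 119 + 17 = 495
RR6 = 259 / 495 = 0.5232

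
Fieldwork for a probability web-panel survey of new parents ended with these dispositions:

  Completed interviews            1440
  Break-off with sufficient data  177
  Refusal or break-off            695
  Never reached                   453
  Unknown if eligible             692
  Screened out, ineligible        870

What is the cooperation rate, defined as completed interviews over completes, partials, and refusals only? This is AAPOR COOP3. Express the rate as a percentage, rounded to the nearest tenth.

62.3%

Numerator → 1440
Denominator → 1440 + 177 + 695 = 2312
COOP3 = 1440 / 2312 = 0.6228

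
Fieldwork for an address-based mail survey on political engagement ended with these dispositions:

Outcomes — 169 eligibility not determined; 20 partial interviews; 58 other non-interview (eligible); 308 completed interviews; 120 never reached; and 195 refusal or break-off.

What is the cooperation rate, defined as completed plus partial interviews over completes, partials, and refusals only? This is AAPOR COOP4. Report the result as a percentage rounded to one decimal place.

Top: 308 + 20 = 328
Denominator: 308 + 20 + 195 = 523
COOP4 = 328 / 523 = 0.6272

62.7%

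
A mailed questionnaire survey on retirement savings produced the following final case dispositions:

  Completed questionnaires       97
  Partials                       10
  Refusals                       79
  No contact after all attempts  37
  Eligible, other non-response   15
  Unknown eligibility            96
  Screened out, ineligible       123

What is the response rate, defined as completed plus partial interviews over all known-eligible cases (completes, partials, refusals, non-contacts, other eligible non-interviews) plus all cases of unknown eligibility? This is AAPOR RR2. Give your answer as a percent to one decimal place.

32.0%

Numerator: 97 + 10 = 107
Base: 97 + 10 + 79 + 37 + 15 + 96 = 334
RR2 = 107 / 334 = 0.3204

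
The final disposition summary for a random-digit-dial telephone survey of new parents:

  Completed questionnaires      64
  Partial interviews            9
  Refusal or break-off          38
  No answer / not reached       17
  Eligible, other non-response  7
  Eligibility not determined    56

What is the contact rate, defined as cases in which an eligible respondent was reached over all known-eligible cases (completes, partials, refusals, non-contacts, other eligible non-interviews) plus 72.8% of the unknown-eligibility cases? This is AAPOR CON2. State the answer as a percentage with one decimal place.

67.1%

Numerator = 64 + 9 + 38 + 7 = 118
Known eligible = 64 + 9 + 38 + 17 + 7 = 135
Eligible share of unknowns = 0.7280 × 56 = 40.77
Base = 135 + 40.77 = 175.77
CON2 = 118 / 175.77 = 0.6713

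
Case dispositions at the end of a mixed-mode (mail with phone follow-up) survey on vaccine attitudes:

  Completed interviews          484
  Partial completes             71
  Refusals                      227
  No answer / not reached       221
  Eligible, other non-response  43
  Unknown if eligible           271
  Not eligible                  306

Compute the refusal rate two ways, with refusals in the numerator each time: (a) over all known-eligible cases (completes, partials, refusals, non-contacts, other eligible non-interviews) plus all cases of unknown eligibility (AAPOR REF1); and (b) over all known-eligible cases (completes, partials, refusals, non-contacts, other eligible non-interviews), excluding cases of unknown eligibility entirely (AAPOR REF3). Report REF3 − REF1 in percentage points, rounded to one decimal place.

Numerator = 227
Denominator = 484 + 71 + 227 + 221 + 43 + 271 = 1317
REF1 = 227 / 1317 = 0.1724
Denominator = 484 + 71 + 227 + 221 + 43 = 1046
REF3 = 227 / 1046 = 0.2170
Difference = 21.70 − 17.24 = 4.46 percentage points

4.5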